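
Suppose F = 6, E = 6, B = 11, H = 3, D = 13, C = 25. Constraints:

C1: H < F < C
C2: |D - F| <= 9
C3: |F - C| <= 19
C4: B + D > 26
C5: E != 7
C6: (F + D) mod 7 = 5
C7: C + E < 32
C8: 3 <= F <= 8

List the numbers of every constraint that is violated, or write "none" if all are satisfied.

C1: values 3 < 6 < 25 — OK.
C2: |13 - 6| = 7; 7 ≤ 9 — OK.
C3: |6 - 25| = 19; 19 ≤ 19 — OK.
C4: B + D = 11 + 13 = 24; 24 ≤ 26, bound 26 not met — violated.
C5: E = 6, and 6 ≠ 7 — OK.
C6: F + D = 19; 19 mod 7 = 5 — OK.
C7: C + E = 25 + 6 = 31; 31 < 32 — OK.
C8: F = 6 lies in [3, 8] — OK.

Constraint 4 is violated.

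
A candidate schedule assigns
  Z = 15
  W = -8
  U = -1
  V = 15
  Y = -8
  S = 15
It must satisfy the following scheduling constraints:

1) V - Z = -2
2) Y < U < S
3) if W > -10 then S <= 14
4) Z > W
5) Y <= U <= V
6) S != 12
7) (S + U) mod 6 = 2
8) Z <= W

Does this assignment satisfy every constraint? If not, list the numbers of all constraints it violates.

The assignment fails constraints 1, 3, 8.

1) V - Z = 15 - 15 = 0, not -2 — does not hold.
2) values -8 < -1 < 15 — holds.
3) W = -8 > -10, so we need S ≤ 14; but S = 15 > 14 — does not hold.
4) Z = 15, W = -8; 15 > -8 — holds.
5) values -8 <= -1 <= 15 — holds.
6) S = 15, and 15 ≠ 12 — holds.
7) S + U = 14; 14 mod 6 = 2 — holds.
8) Z = 15, W = -8; 15 > -8 (want ≤) — does not hold.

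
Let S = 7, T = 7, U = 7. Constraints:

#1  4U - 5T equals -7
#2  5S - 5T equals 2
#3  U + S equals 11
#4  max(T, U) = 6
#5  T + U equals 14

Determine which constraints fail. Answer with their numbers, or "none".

The assignment fails constraints 2, 3, and 4.

#1 4U - 5T = 4(7) - 5(7) = -7  OK
#2 5S - 5T = 5(7) - 5(7) = 0, not 2  FAIL
#3 U + S = 7 + 7 = 14, not 11  FAIL
#4 max(7, 7) = 7, not 6  FAIL
#5 T + U = 7 + 7 = 14  OK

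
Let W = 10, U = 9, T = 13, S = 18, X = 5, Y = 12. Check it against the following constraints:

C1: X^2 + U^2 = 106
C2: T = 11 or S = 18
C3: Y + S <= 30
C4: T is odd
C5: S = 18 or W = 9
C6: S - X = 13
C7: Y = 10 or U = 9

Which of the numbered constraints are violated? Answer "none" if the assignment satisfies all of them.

All constraints are satisfied.

C1: X^2 + U^2 = 5^2 + 9^2 = 25 + 81 = 106 — OK.
C2: T = 13 ≠ 11, but S = 18 = 18 (second disjunct) — OK.
C3: Y + S = 12 + 18 = 30; 30 ≤ 30 — OK.
C4: T = 13 is odd — OK.
C5: S = 18 = 18 (first disjunct) — OK.
C6: S - X = 18 - 5 = 13 — OK.
C7: Y = 12 ≠ 10, but U = 9 = 9 (second disjunct) — OK.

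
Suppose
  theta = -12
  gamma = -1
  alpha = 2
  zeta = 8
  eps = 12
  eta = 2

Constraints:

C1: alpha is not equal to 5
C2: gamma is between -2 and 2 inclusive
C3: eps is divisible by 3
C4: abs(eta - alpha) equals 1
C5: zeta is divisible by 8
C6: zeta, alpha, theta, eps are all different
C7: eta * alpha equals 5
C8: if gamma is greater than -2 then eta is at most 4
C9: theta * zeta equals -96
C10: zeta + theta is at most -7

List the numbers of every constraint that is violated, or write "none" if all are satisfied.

C1: alpha = 2, and 2 ≠ 5  ✓
C2: gamma = -1 lies in [-2, 2]  ✓
C3: 12 / 3 = 4, so 3 divides 12  ✓
C4: abs(2 - 2) = 0, not 1  ✗
C5: 8 / 8 = 1, so 8 divides 8  ✓
C6: values 8, 2, -12, 12 are pairwise distinct  ✓
C7: eta * alpha = 2 * 2 = 4, not 5  ✗
C8: gamma = -1 > -2, so we need eta ≤ 4; eta = 2 ≤ 4  ✓
C9: theta * zeta = -12 * 8 = -96  ✓
C10: zeta + theta = 8 + (-12) = -4; -4 > -7, bound -7 not met  ✗

Violated: 4, 7, and 10.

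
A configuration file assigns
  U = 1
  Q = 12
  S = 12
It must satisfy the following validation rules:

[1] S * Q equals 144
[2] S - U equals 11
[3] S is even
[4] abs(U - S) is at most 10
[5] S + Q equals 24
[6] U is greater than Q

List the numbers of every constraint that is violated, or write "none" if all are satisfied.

Constraints 4 and 6 are violated.

[1] S * Q = 12 * 12 = 144 — OK.
[2] S - U = 12 - 1 = 11 — OK.
[3] S = 12 is even — OK.
[4] abs(1 - 12) = 11; 11 > 10, exceeds bound 10 — violated.
[5] S + Q = 12 + 12 = 24 — OK.
[6] U = 1, Q = 12; 1 ≤ 12 (want >) — violated.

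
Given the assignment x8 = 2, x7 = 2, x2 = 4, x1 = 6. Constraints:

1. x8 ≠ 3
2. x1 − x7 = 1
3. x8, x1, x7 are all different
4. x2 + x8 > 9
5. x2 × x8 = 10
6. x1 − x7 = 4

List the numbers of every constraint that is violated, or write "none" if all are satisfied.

1. x8 = 2, and 2 ≠ 3 — holds.
2. x1 − x7 = 6 − 2 = 4, not 1 — does not hold.
3. x8 = x7 = 2, not all different — does not hold.
4. x2 + x8 = 4 + 2 = 6; 6 ≤ 9, bound 9 not met — does not hold.
5. x2 × x8 = 4 × 2 = 8, not 10 — does not hold.
6. x1 − x7 = 6 − 2 = 4 — holds.

Constraints 2, 3, 4, and 5 are violated.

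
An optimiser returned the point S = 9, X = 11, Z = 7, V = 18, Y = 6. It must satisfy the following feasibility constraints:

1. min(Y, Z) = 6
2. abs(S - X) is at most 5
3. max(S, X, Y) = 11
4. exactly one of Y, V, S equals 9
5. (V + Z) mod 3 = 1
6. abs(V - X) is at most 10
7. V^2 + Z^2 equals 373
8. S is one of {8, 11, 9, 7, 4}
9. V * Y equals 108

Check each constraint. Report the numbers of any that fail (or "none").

None — every constraint holds.

1. min(6, 7) = 6  ✓
2. abs(9 - 11) = 2; 2 ≤ 5  ✓
3. max(9, 11, 6) = 11  ✓
4. Y=6, V=18, S=9; 1 of them equals 9  ✓
5. V + Z = 25; 25 mod 3 = 1  ✓
6. abs(18 - 11) = 7; 7 ≤ 10  ✓
7. V^2 + Z^2 = 18^2 + 7^2 = 324 + 49 = 373  ✓
8. S = 9 is in {8, 11, 9, 7, 4}  ✓
9. V * Y = 18 * 6 = 108  ✓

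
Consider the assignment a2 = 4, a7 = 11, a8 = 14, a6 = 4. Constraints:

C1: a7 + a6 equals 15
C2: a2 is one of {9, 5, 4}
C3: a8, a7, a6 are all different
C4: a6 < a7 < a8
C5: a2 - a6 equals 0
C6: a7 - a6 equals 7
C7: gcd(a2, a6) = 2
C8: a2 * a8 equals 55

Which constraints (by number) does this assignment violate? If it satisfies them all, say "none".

C1: a7 + a6 = 11 + 4 = 15 — satisfied.
C2: a2 = 4 is in {9, 5, 4} — satisfied.
C3: values 14, 11, 4 are pairwise distinct — satisfied.
C4: values 4 < 11 < 14 — satisfied.
C5: a2 - a6 = 4 - 4 = 0 — satisfied.
C6: a7 - a6 = 11 - 4 = 7 — satisfied.
C7: gcd(4, 4) = 4, not 2 — violated.
C8: a2 * a8 = 4 * 14 = 56, not 55 — violated.

Constraints 7, 8 do not hold.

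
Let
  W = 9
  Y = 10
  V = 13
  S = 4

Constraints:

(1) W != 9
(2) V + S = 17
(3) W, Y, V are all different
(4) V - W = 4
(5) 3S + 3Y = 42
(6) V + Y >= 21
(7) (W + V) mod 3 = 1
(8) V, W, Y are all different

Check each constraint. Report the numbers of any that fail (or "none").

Constraint 1 is violated.

(1) W = 9, but 9 is required to differ  fails
(2) V + S = 13 + 4 = 17  holds
(3) values 9, 10, 13 are pairwise distinct  holds
(4) V - W = 13 - 9 = 4  holds
(5) 3S + 3Y = 3(4) + 3(10) = 42  holds
(6) V + Y = 13 + 10 = 23; 23 ≥ 21  holds
(7) W + V = 22; 22 mod 3 = 1  holds
(8) values 13, 9, 10 are pairwise distinct  holds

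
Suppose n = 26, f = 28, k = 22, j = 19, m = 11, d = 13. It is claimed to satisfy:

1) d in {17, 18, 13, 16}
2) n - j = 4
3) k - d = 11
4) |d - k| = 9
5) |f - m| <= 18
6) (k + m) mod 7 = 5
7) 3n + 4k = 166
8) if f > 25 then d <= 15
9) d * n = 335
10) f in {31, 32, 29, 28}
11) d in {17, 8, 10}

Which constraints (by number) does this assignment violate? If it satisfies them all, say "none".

1) d = 13 is in {17, 18, 13, 16}  OK
2) n - j = 26 - 19 = 7, not 4  FAIL
3) k - d = 22 - 13 = 9, not 11  FAIL
4) |13 - 22| = 9  OK
5) |28 - 11| = 17; 17 ≤ 18  OK
6) k + m = 33; 33 mod 7 = 5  OK
7) 3n + 4k = 3(26) + 4(22) = 166  OK
8) f = 28 > 25, so we need d ≤ 15; d = 13 ≤ 15  OK
9) d * n = 13 * 26 = 338, not 335  FAIL
10) f = 28 is in {31, 32, 29, 28}  OK
11) d = 13 is not in {17, 8, 10}  FAIL

The assignment fails constraints 2, 3, 9, and 11.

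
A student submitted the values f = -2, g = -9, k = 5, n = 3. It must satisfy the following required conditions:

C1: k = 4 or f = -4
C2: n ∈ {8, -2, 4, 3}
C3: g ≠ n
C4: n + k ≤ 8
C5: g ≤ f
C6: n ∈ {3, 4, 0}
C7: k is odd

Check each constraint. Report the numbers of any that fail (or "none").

Constraint 1 does not hold.

C1: k = 5 ≠ 4 and f = -2 ≠ -4; both disjuncts false  false
C2: n = 3 is in {8, -2, 4, 3}  true
C3: g = -9, n = 3; distinct  true
C4: n + k = 3 + 5 = 8; 8 ≤ 8  true
C5: g = -9, f = -2; -9 ≤ -2  true
C6: n = 3 is in {3, 4, 0}  true
C7: k = 5 is odd  true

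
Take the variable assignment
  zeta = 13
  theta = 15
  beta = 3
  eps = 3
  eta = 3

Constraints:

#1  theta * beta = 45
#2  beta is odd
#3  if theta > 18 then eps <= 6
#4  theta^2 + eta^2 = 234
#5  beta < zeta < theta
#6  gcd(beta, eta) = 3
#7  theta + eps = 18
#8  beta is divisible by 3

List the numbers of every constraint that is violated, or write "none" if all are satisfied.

No violations.

#1 theta * beta = 15 * 3 = 45 — holds.
#2 beta = 3 is odd — holds.
#3 theta = 15, not > 18; antecedent false, conditional vacuously true — holds.
#4 theta^2 + eta^2 = 15^2 + 3^2 = 225 + 9 = 234 — holds.
#5 values 3 < 13 < 15 — holds.
#6 gcd(3, 3) = 3 — holds.
#7 theta + eps = 15 + 3 = 18 — holds.
#8 3 / 3 = 1, so 3 divides 3 — holds.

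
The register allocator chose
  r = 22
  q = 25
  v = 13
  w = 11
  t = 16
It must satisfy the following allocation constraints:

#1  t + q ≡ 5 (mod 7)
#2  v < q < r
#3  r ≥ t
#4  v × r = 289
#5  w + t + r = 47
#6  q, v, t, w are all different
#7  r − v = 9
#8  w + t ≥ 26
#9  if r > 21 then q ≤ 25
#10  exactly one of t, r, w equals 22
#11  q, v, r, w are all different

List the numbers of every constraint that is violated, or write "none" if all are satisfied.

The assignment fails constraints 1, 2, 4, and 5.

#1 t + q = 41; 41 mod 7 = 6, not 5 — violated.
#2 values 13, 25, 22; q = 25 is not < r = 22 — violated.
#3 r = 22, t = 16; 22 ≥ 16 — satisfied.
#4 v × r = 13 × 22 = 286, not 289 — violated.
#5 w + t + r = 11 + 16 + 22 = 49, not 47 — violated.
#6 values 25, 13, 16, 11 are pairwise distinct — satisfied.
#7 r − v = 22 − 13 = 9 — satisfied.
#8 w + t = 11 + 16 = 27; 27 ≥ 26 — satisfied.
#9 r = 22 > 21, so we need q ≤ 25; q = 25 ≤ 25 — satisfied.
#10 t=16, r=22, w=11; 1 of them equals 22 — satisfied.
#11 values 25, 13, 22, 11 are pairwise distinct — satisfied.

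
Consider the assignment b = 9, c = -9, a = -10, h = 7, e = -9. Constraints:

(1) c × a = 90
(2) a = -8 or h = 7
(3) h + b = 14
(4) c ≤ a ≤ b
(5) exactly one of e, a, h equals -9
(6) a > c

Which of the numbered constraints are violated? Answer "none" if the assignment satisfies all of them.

(1) c × a = -9 × (-10) = 90 — holds.
(2) a = -10 ≠ -8, but h = 7 = 7 (second disjunct) — holds.
(3) h + b = 7 + 9 = 16, not 14 — does not hold.
(4) values -9, -10, 9; c = -9 is not ≤ a = -10 — does not hold.
(5) e=-9, a=-10, h=7; 1 of them equals -9 — holds.
(6) a = -10, c = -9; -10 ≤ -9 (want >) — does not hold.

No — constraints 3, 4, and 6 are not satisfied.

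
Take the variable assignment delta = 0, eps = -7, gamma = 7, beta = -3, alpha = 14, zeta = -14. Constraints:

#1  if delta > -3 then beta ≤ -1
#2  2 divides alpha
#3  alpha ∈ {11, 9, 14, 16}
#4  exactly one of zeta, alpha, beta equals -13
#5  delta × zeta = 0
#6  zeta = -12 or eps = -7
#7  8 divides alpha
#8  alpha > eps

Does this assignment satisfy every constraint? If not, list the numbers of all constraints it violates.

#1 delta = 0 > -3, so we need beta ≤ -1; beta = -3 ≤ -1  yes
#2 14 / 2 = 7, so 2 divides 14  yes
#3 alpha = 14 is in {11, 9, 14, 16}  yes
#4 zeta=-14, alpha=14, beta=-3; 0 of them equal -13, not exactly one  no
#5 delta × zeta = 0 × (-14) = 0  yes
#6 zeta = -14 ≠ -12, but eps = -7 = -7 (second disjunct)  yes
#7 14 = 8×1 + 6, so 8 does not divide 14  no
#8 alpha = 14, eps = -7; 14 > -7  yes

Constraints 4 and 7 are violated.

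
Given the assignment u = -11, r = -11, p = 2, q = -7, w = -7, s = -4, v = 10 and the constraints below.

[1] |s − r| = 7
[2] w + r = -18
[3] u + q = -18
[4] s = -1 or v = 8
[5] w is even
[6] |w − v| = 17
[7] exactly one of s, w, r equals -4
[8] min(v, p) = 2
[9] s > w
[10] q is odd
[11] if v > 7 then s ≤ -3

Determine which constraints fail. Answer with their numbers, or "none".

Violated: 4 and 5.

[1] |-4 − (-11)| = 7 — holds.
[2] w + r = -7 + (-11) = -18 — holds.
[3] u + q = -11 + (-7) = -18 — holds.
[4] s = -4 ≠ -1 and v = 10 ≠ 8; both disjuncts false — fails.
[5] w = -7 is odd — fails.
[6] |-7 − 10| = 17 — holds.
[7] s=-4, w=-7, r=-11; 1 of them equals -4 — holds.
[8] min(10, 2) = 2 — holds.
[9] s = -4, w = -7; -4 > -7 — holds.
[10] q = -7 is odd — holds.
[11] v = 10 > 7, so we need s ≤ -3; s = -4 ≤ -3 — holds.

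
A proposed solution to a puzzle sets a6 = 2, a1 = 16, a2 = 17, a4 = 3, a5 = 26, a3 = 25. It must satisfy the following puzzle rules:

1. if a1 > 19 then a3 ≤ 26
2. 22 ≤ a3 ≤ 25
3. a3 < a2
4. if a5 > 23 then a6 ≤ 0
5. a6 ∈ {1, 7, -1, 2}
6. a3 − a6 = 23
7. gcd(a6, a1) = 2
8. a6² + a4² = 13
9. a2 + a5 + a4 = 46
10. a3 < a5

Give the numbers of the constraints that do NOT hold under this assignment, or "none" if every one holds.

1. a1 = 16, not > 19; antecedent false, conditional vacuously true  ✔
2. a3 = 25 lies in [22, 25]  ✔
3. a3 = 25, a2 = 17; 25 ≥ 17 (want <)  ✘
4. a5 = 26 > 23, so we need a6 ≤ 0; but a6 = 2 > 0  ✘
5. a6 = 2 is in {1, 7, -1, 2}  ✔
6. a3 − a6 = 25 − 2 = 23  ✔
7. gcd(2, 16) = 2  ✔
8. a6² + a4² = 2² + 3² = 4 + 9 = 13  ✔
9. a2 + a5 + a4 = 17 + 26 + 3 = 46  ✔
10. a3 = 25, a5 = 26; 25 < 26  ✔

Constraints 3, 4 are violated.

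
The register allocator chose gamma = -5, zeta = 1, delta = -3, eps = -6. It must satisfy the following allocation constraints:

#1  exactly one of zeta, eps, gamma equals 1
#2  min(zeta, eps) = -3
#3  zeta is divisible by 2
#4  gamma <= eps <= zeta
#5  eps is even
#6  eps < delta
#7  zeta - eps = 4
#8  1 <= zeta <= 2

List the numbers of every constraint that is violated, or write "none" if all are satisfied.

The assignment fails constraints 2, 3, 4, and 7.

#1 zeta=1, eps=-6, gamma=-5; 1 of them equals 1  OK
#2 min(1, -6) = -6, not -3  FAIL
#3 1 = 2*0 + 1, so 2 does not divide 1  FAIL
#4 values -5, -6, 1; gamma = -5 is not <= eps = -6  FAIL
#5 eps = -6 is even  OK
#6 eps = -6, delta = -3; -6 < -3  OK
#7 zeta - eps = 1 - (-6) = 7, not 4  FAIL
#8 zeta = 1 lies in [1, 2]  OK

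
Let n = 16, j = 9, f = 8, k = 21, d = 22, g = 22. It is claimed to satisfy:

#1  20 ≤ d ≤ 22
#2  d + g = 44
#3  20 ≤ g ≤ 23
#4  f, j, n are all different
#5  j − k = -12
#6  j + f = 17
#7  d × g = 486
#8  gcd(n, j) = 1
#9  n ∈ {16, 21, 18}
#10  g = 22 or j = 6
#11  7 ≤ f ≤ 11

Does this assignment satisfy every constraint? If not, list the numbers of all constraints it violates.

No — constraint 7 is not satisfied.

#1 d = 22 lies in [20, 22] — holds.
#2 d + g = 22 + 22 = 44 — holds.
#3 g = 22 lies in [20, 23] — holds.
#4 values 8, 9, 16 are pairwise distinct — holds.
#5 j − k = 9 − 21 = -12 — holds.
#6 j + f = 9 + 8 = 17 — holds.
#7 d × g = 22 × 22 = 484, not 486 — fails.
#8 gcd(16, 9) = 1 — holds.
#9 n = 16 is in {16, 21, 18} — holds.
#10 g = 22 = 22 (first disjunct) — holds.
#11 f = 8 lies in [7, 11] — holds.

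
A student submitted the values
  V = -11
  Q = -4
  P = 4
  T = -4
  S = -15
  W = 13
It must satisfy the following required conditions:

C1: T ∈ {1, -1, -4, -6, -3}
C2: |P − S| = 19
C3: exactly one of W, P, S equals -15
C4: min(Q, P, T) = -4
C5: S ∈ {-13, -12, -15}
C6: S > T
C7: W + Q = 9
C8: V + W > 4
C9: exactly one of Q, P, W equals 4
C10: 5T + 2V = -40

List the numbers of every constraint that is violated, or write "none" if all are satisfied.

Violated: 6, 8, and 10.

C1: T = -4 is in {1, -1, -4, -6, -3}  true
C2: |4 − (-15)| = 19  true
C3: W=13, P=4, S=-15; 1 of them equals -15  true
C4: min(-4, 4, -4) = -4  true
C5: S = -15 is in {-13, -12, -15}  true
C6: S = -15, T = -4; -15 ≤ -4 (want >)  false
C7: W + Q = 13 + (-4) = 9  true
C8: V + W = -11 + 13 = 2; 2 ≤ 4, bound 4 not met  false
C9: Q=-4, P=4, W=13; 1 of them equals 4  true
C10: 5T + 2V = 5(-4) + 2(-11) = -42, not -40  false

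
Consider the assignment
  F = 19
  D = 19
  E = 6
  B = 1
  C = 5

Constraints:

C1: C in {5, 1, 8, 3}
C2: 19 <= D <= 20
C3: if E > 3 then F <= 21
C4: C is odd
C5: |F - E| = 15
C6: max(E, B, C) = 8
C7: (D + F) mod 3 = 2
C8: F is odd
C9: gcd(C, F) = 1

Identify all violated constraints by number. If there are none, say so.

The assignment fails constraints 5, 6.

C1: C = 5 is in {5, 1, 8, 3}  holds
C2: D = 19 lies in [19, 20]  holds
C3: E = 6 > 3, so we need F ≤ 21; F = 19 ≤ 21  holds
C4: C = 5 is odd  holds
C5: |19 - 6| = 13, not 15  fails
C6: max(6, 1, 5) = 6, not 8  fails
C7: D + F = 38; 38 mod 3 = 2  holds
C8: F = 19 is odd  holds
C9: gcd(5, 19) = 1  holds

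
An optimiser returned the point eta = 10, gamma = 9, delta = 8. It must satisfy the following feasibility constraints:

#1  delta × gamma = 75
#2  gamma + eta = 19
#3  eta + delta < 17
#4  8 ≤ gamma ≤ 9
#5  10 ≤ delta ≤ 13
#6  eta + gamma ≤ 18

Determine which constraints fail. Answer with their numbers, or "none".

#1 delta × gamma = 8 × 9 = 72, not 75  fails
#2 gamma + eta = 9 + 10 = 19  holds
#3 eta + delta = 10 + 8 = 18; 18 ≥ 17, bound 17 not met  fails
#4 gamma = 9 lies in [8, 9]  holds
#5 delta = 8 is outside [10, 13]  fails
#6 eta + gamma = 10 + 9 = 19; 19 > 18, bound 18 not met  fails

Violated: 1, 3, 5, 6.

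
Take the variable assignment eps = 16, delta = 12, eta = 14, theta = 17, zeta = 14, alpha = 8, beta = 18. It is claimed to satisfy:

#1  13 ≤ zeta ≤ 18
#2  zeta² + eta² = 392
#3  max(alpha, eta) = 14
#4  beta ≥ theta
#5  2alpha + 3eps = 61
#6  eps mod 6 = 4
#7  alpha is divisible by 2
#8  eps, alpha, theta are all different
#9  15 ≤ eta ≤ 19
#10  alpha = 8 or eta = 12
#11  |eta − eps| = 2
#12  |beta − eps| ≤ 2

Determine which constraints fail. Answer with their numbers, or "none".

Constraints 5 and 9 are violated.

#1 zeta = 14 lies in [13, 18]  yes
#2 zeta² + eta² = 14² + 14² = 196 + 196 = 392  yes
#3 max(8, 14) = 14  yes
#4 beta = 18, theta = 17; 18 ≥ 17  yes
#5 2alpha + 3eps = 2(8) + 3(16) = 64, not 61  no
#6 16 mod 6 = 4  yes
#7 8 / 2 = 4, so 2 divides 8  yes
#8 values 16, 8, 17 are pairwise distinct  yes
#9 eta = 14 is outside [15, 19]  no
#10 alpha = 8 = 8 (first disjunct)  yes
#11 |14 − 16| = 2  yes
#12 |18 − 16| = 2; 2 ≤ 2  yes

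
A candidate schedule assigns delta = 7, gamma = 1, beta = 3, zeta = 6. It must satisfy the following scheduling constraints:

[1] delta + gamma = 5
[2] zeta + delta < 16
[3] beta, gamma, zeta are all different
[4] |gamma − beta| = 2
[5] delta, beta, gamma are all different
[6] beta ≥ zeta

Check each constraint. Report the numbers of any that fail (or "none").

[1] delta + gamma = 7 + 1 = 8, not 5  no
[2] zeta + delta = 6 + 7 = 13; 13 < 16  yes
[3] values 3, 1, 6 are pairwise distinct  yes
[4] |1 − 3| = 2  yes
[5] values 7, 3, 1 are pairwise distinct  yes
[6] beta = 3, zeta = 6; 3 < 6 (want ≥)  no

Constraints 1 and 6 are violated.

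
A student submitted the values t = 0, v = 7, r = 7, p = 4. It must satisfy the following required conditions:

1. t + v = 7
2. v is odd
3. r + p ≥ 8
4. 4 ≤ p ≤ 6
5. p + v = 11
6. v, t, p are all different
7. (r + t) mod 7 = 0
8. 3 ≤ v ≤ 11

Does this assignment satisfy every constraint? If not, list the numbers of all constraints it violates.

No violations.

1. t + v = 0 + 7 = 7 — satisfied.
2. v = 7 is odd — satisfied.
3. r + p = 7 + 4 = 11; 11 ≥ 8 — satisfied.
4. p = 4 lies in [4, 6] — satisfied.
5. p + v = 4 + 7 = 11 — satisfied.
6. values 7, 0, 4 are pairwise distinct — satisfied.
7. r + t = 7; 7 mod 7 = 0 — satisfied.
8. v = 7 lies in [3, 11] — satisfied.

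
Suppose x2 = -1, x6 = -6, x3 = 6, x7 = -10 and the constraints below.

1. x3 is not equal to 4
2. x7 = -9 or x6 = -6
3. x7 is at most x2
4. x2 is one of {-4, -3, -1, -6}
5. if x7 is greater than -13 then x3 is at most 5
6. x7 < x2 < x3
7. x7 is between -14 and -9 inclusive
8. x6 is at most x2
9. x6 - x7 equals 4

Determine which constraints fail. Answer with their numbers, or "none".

1. x3 = 6, and 6 ≠ 4 — satisfied.
2. x7 = -10 ≠ -9, but x6 = -6 = -6 (second disjunct) — satisfied.
3. x7 = -10, x2 = -1; -10 ≤ -1 — satisfied.
4. x2 = -1 is in {-4, -3, -1, -6} — satisfied.
5. x7 = -10 > -13, so we need x3 ≤ 5; but x3 = 6 > 5 — violated.
6. values -10 < -1 < 6 — satisfied.
7. x7 = -10 lies in [-14, -9] — satisfied.
8. x6 = -6, x2 = -1; -6 ≤ -1 — satisfied.
9. x6 - x7 = -6 - (-10) = 4 — satisfied.

The assignment fails constraint 5.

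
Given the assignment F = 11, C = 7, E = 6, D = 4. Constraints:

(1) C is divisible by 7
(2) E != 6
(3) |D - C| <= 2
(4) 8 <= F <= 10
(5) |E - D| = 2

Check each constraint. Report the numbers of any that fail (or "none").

(1) 7 / 7 = 1, so 7 divides 7 — holds.
(2) E = 6, but 6 is required to differ — does not hold.
(3) |4 - 7| = 3; 3 > 2, exceeds bound 2 — does not hold.
(4) F = 11 is outside [8, 10] — does not hold.
(5) |6 - 4| = 2 — holds.

No — constraints 2, 3, and 4 are not satisfied.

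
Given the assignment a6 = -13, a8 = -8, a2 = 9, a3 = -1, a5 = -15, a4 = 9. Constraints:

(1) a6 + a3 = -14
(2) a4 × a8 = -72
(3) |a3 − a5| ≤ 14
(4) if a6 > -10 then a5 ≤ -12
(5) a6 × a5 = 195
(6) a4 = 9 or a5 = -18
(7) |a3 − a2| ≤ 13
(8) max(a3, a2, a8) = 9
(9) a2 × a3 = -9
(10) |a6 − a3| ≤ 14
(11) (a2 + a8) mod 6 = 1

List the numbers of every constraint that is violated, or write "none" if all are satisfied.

No violations.

(1) a6 + a3 = -13 + (-1) = -14 — satisfied.
(2) a4 × a8 = 9 × (-8) = -72 — satisfied.
(3) |-1 − (-15)| = 14; 14 ≤ 14 — satisfied.
(4) a6 = -13, not > -10; antecedent false, conditional vacuously true — satisfied.
(5) a6 × a5 = -13 × (-15) = 195 — satisfied.
(6) a4 = 9 = 9 (first disjunct) — satisfied.
(7) |-1 − 9| = 10; 10 ≤ 13 — satisfied.
(8) max(-1, 9, -8) = 9 — satisfied.
(9) a2 × a3 = 9 × (-1) = -9 — satisfied.
(10) |-13 − (-1)| = 12; 12 ≤ 14 — satisfied.
(11) a2 + a8 = 1; 1 mod 6 = 1 — satisfied.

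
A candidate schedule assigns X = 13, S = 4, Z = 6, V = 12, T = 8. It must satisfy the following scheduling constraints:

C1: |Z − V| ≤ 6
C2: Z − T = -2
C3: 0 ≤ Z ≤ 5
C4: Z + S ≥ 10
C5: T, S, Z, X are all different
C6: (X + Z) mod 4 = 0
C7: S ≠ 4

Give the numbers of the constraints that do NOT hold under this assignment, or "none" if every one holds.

Constraints 3, 6, 7 are violated.

C1: |6 − 12| = 6; 6 ≤ 6  true
C2: Z − T = 6 − 8 = -2  true
C3: Z = 6 is outside [0, 5]  false
C4: Z + S = 6 + 4 = 10; 10 ≥ 10  true
C5: values 8, 4, 6, 13 are pairwise distinct  true
C6: X + Z = 19; 19 mod 4 = 3, not 0  false
C7: S = 4, but 4 is required to differ  false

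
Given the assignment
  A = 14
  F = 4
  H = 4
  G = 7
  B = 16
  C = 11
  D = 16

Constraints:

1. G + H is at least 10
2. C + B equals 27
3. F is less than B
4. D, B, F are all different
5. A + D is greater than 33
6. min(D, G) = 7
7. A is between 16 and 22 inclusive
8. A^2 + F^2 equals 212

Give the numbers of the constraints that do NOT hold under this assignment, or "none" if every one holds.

1. G + H = 7 + 4 = 11; 11 ≥ 10  yes
2. C + B = 11 + 16 = 27  yes
3. F = 4, B = 16; 4 < 16  yes
4. D = B = 16, not all different  no
5. A + D = 14 + 16 = 30; 30 ≤ 33, bound 33 not met  no
6. min(16, 7) = 7  yes
7. A = 14 is outside [16, 22]  no
8. A^2 + F^2 = 14^2 + 4^2 = 196 + 16 = 212  yes

Constraints 4, 5, 7 are violated.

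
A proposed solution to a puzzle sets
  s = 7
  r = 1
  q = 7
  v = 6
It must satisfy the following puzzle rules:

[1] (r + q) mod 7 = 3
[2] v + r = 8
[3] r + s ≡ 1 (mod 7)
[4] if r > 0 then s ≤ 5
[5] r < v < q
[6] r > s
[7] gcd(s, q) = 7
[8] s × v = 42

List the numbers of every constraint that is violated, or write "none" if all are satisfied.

[1] r + q = 8; 8 mod 7 = 1, not 3  FAIL
[2] v + r = 6 + 1 = 7, not 8  FAIL
[3] r + s = 8; 8 mod 7 = 1  OK
[4] r = 1 > 0, so we need s ≤ 5; but s = 7 > 5  FAIL
[5] values 1 < 6 < 7  OK
[6] r = 1, s = 7; 1 ≤ 7 (want >)  FAIL
[7] gcd(7, 7) = 7  OK
[8] s × v = 7 × 6 = 42  OK

Constraints 1, 2, 4, 6 are violated.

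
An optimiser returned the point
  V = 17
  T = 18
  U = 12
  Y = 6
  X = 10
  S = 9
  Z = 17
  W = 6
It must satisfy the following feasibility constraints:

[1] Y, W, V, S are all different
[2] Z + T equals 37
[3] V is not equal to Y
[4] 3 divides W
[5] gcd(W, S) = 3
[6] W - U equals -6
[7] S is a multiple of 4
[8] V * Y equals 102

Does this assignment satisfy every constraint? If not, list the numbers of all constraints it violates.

The assignment fails constraints 1, 2, and 7.

[1] Y = W = 6, not all different — does not hold.
[2] Z + T = 17 + 18 = 35, not 37 — does not hold.
[3] V = 17, Y = 6; distinct — holds.
[4] 6 / 3 = 2, so 3 divides 6 — holds.
[5] gcd(6, 9) = 3 — holds.
[6] W - U = 6 - 12 = -6 — holds.
[7] 9 = 4*2 + 1, so 4 does not divide 9 — does not hold.
[8] V * Y = 17 * 6 = 102 — holds.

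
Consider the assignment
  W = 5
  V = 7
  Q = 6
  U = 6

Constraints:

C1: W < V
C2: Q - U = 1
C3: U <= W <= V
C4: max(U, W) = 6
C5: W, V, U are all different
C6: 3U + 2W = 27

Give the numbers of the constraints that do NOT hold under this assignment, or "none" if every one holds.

Violated: 2, 3, 6.

C1: W = 5, V = 7; 5 < 7 — satisfied.
C2: Q - U = 6 - 6 = 0, not 1 — violated.
C3: values 6, 5, 7; U = 6 is not <= W = 5 — violated.
C4: max(6, 5) = 6 — satisfied.
C5: values 5, 7, 6 are pairwise distinct — satisfied.
C6: 3U + 2W = 3(6) + 2(5) = 28, not 27 — violated.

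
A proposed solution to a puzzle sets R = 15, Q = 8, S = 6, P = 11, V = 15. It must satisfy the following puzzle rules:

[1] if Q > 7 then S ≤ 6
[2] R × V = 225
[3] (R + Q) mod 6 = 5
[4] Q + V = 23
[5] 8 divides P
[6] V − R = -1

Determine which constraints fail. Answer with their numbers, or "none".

No — constraints 5, 6 are not satisfied.

[1] Q = 8 > 7, so we need S ≤ 6; S = 6 ≤ 6 — satisfied.
[2] R × V = 15 × 15 = 225 — satisfied.
[3] R + Q = 23; 23 mod 6 = 5 — satisfied.
[4] Q + V = 8 + 15 = 23 — satisfied.
[5] 11 = 8×1 + 3, so 8 does not divide 11 — violated.
[6] V − R = 15 − 15 = 0, not -1 — violated.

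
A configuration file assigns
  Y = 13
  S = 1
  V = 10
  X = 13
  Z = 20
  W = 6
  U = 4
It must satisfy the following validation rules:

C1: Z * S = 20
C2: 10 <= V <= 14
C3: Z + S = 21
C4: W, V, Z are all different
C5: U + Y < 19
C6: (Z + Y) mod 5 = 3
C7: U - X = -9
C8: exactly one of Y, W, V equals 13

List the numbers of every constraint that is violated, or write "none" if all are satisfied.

C1: Z * S = 20 * 1 = 20  OK
C2: V = 10 lies in [10, 14]  OK
C3: Z + S = 20 + 1 = 21  OK
C4: values 6, 10, 20 are pairwise distinct  OK
C5: U + Y = 4 + 13 = 17; 17 < 19  OK
C6: Z + Y = 33; 33 mod 5 = 3  OK
C7: U - X = 4 - 13 = -9  OK
C8: Y=13, W=6, V=10; 1 of them equals 13  OK

All constraints are satisfied.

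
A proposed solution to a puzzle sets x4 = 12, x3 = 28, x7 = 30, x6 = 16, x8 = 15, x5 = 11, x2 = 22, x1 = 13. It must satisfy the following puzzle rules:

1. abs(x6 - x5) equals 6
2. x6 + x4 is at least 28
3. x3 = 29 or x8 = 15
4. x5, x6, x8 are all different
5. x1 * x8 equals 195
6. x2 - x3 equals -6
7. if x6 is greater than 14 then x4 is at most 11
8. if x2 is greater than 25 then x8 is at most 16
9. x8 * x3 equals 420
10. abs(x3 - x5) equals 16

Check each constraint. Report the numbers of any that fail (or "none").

1. abs(16 - 11) = 5, not 6  no
2. x6 + x4 = 16 + 12 = 28; 28 ≥ 28  yes
3. x3 = 28 ≠ 29, but x8 = 15 = 15 (second disjunct)  yes
4. values 11, 16, 15 are pairwise distinct  yes
5. x1 * x8 = 13 * 15 = 195  yes
6. x2 - x3 = 22 - 28 = -6  yes
7. x6 = 16 > 14, so we need x4 ≤ 11; but x4 = 12 > 11  no
8. x2 = 22, not > 25; antecedent false, conditional vacuously true  yes
9. x8 * x3 = 15 * 28 = 420  yes
10. abs(28 - 11) = 17, not 16  no

Violated: 1, 7, 10.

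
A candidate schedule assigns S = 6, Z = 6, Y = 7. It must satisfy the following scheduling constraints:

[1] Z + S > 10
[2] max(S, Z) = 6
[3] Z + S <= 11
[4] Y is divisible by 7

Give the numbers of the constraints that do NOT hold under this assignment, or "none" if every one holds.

[1] Z + S = 6 + 6 = 12; 12 > 10 — OK.
[2] max(6, 6) = 6 — OK.
[3] Z + S = 6 + 6 = 12; 12 > 11, bound 11 not met — violated.
[4] 7 / 7 = 1, so 7 divides 7 — OK.

Constraint 3 is violated.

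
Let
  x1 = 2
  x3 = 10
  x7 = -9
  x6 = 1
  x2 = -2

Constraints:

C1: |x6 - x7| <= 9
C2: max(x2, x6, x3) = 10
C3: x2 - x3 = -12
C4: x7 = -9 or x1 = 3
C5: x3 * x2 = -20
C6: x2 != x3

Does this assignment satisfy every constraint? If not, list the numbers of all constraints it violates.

C1: |1 - (-9)| = 10; 10 > 9, exceeds bound 9 — does not hold.
C2: max(-2, 1, 10) = 10 — holds.
C3: x2 - x3 = -2 - 10 = -12 — holds.
C4: x7 = -9 = -9 (first disjunct) — holds.
C5: x3 * x2 = 10 * (-2) = -20 — holds.
C6: x2 = -2, x3 = 10; distinct — holds.

The assignment fails constraint 1.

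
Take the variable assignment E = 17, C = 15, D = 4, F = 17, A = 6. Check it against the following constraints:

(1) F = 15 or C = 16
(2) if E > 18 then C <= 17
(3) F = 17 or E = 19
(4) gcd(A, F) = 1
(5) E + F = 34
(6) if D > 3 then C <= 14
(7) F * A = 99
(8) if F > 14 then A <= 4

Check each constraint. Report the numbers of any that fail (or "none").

(1) F = 17 ≠ 15 and C = 15 ≠ 16; both disjuncts false — violated.
(2) E = 17, not > 18; antecedent false, conditional vacuously true — OK.
(3) F = 17 = 17 (first disjunct) — OK.
(4) gcd(6, 17) = 1 — OK.
(5) E + F = 17 + 17 = 34 — OK.
(6) D = 4 > 3, so we need C ≤ 14; but C = 15 > 14 — violated.
(7) F * A = 17 * 6 = 102, not 99 — violated.
(8) F = 17 > 14, so we need A ≤ 4; but A = 6 > 4 — violated.

Constraints 1, 6, 7, 8 do not hold.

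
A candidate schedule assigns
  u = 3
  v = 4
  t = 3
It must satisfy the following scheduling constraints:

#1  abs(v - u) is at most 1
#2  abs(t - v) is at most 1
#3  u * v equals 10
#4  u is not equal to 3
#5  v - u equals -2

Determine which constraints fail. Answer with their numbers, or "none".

Violated: 3, 4, and 5.

#1 abs(4 - 3) = 1; 1 ≤ 1 — OK.
#2 abs(3 - 4) = 1; 1 ≤ 1 — OK.
#3 u * v = 3 * 4 = 12, not 10 — violated.
#4 u = 3, but 3 is required to differ — violated.
#5 v - u = 4 - 3 = 1, not -2 — violated.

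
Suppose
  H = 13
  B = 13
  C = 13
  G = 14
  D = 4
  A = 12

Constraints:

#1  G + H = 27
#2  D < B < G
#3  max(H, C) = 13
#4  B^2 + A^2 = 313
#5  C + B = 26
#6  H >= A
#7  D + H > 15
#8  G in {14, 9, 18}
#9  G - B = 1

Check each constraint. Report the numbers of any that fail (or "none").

The assignment satisfies every constraint.

#1 G + H = 14 + 13 = 27  holds
#2 values 4 < 13 < 14  holds
#3 max(13, 13) = 13  holds
#4 B^2 + A^2 = 13^2 + 12^2 = 169 + 144 = 313  holds
#5 C + B = 13 + 13 = 26  holds
#6 H = 13, A = 12; 13 ≥ 12  holds
#7 D + H = 4 + 13 = 17; 17 > 15  holds
#8 G = 14 is in {14, 9, 18}  holds
#9 G - B = 14 - 13 = 1  holds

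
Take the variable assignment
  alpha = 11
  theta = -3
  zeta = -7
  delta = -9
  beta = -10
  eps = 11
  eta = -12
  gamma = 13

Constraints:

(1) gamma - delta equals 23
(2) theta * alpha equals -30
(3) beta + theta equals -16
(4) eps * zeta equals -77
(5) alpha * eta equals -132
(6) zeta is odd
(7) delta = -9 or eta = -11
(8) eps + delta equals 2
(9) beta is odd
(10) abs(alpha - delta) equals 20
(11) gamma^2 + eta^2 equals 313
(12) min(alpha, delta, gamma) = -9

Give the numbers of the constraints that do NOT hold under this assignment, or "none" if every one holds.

Constraints 1, 2, 3, 9 are violated.

(1) gamma - delta = 13 - (-9) = 22, not 23  FAIL
(2) theta * alpha = -3 * 11 = -33, not -30  FAIL
(3) beta + theta = -10 + (-3) = -13, not -16  FAIL
(4) eps * zeta = 11 * (-7) = -77  OK
(5) alpha * eta = 11 * (-12) = -132  OK
(6) zeta = -7 is odd  OK
(7) delta = -9 = -9 (first disjunct)  OK
(8) eps + delta = 11 + (-9) = 2  OK
(9) beta = -10 is even  FAIL
(10) abs(11 - (-9)) = 20  OK
(11) gamma^2 + eta^2 = 13^2 + (-12)^2 = 169 + 144 = 313  OK
(12) min(11, -9, 13) = -9  OK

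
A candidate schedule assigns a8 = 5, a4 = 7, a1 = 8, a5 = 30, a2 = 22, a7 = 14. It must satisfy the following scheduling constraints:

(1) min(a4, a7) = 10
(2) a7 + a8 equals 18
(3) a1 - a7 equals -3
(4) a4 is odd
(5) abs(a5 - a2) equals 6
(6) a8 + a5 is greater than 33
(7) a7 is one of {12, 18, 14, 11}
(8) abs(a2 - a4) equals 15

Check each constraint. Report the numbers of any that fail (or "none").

The assignment fails constraints 1, 2, 3, and 5.

(1) min(7, 14) = 7, not 10 — does not hold.
(2) a7 + a8 = 14 + 5 = 19, not 18 — does not hold.
(3) a1 - a7 = 8 - 14 = -6, not -3 — does not hold.
(4) a4 = 7 is odd — holds.
(5) abs(30 - 22) = 8, not 6 — does not hold.
(6) a8 + a5 = 5 + 30 = 35; 35 > 33 — holds.
(7) a7 = 14 is in {12, 18, 14, 11} — holds.
(8) abs(22 - 7) = 15 — holds.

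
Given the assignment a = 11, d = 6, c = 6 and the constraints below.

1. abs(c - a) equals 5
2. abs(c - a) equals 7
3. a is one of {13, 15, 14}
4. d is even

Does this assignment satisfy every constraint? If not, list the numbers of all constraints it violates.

The assignment fails constraints 2, 3.

1. abs(6 - 11) = 5  ✓
2. abs(6 - 11) = 5, not 7  ✗
3. a = 11 is not in {13, 15, 14}  ✗
4. d = 6 is even  ✓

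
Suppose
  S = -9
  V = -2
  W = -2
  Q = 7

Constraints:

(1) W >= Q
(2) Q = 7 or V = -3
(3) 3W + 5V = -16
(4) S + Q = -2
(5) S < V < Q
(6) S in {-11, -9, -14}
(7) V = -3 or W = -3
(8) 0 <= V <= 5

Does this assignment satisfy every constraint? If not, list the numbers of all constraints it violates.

(1) W = -2, Q = 7; -2 < 7 (want ≥)  fails
(2) Q = 7 = 7 (first disjunct)  holds
(3) 3W + 5V = 3(-2) + 5(-2) = -16  holds
(4) S + Q = -9 + 7 = -2  holds
(5) values -9 < -2 < 7  holds
(6) S = -9 is in {-11, -9, -14}  holds
(7) V = -2 ≠ -3 and W = -2 ≠ -3; both disjuncts false  fails
(8) V = -2 is outside [0, 5]  fails

Constraints 1, 7, and 8 are violated.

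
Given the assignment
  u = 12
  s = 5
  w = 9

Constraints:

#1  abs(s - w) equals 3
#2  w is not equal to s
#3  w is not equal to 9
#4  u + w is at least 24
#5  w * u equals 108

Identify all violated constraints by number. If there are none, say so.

#1 abs(5 - 9) = 4, not 3  FAIL
#2 w = 9, s = 5; distinct  OK
#3 w = 9, but 9 is required to differ  FAIL
#4 u + w = 12 + 9 = 21; 21 < 24, bound 24 not met  FAIL
#5 w * u = 9 * 12 = 108  OK

No — constraints 1, 3, and 4 are not satisfied.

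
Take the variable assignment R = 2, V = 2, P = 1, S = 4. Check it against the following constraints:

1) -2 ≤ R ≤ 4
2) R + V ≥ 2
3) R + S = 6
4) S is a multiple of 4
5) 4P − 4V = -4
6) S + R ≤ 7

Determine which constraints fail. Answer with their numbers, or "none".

1) R = 2 lies in [-2, 4] — holds.
2) R + V = 2 + 2 = 4; 4 ≥ 2 — holds.
3) R + S = 2 + 4 = 6 — holds.
4) 4 / 4 = 1, so 4 divides 4 — holds.
5) 4P − 4V = 4(1) − 4(2) = -4 — holds.
6) S + R = 4 + 2 = 6; 6 ≤ 7 — holds.

None — every constraint holds.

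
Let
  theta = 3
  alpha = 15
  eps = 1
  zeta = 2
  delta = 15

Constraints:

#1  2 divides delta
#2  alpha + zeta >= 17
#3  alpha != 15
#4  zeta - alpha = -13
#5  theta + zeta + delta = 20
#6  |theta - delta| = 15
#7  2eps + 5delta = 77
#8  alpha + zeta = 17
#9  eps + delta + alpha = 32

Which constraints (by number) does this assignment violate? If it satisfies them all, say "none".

No — constraints 1, 3, 6, and 9 are not satisfied.

#1 15 = 2*7 + 1, so 2 does not divide 15  ✘
#2 alpha + zeta = 15 + 2 = 17; 17 ≥ 17  ✔
#3 alpha = 15, but 15 is required to differ  ✘
#4 zeta - alpha = 2 - 15 = -13  ✔
#5 theta + zeta + delta = 3 + 2 + 15 = 20  ✔
#6 |3 - 15| = 12, not 15  ✘
#7 2eps + 5delta = 2(1) + 5(15) = 77  ✔
#8 alpha + zeta = 15 + 2 = 17  ✔
#9 eps + delta + alpha = 1 + 15 + 15 = 31, not 32  ✘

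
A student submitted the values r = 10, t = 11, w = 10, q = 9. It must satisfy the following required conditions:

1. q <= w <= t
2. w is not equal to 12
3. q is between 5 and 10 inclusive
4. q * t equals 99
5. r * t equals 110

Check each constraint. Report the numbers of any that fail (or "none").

No violations.

1. values 9 <= 10 <= 11 — satisfied.
2. w = 10, and 10 ≠ 12 — satisfied.
3. q = 9 lies in [5, 10] — satisfied.
4. q * t = 9 * 11 = 99 — satisfied.
5. r * t = 10 * 11 = 110 — satisfied.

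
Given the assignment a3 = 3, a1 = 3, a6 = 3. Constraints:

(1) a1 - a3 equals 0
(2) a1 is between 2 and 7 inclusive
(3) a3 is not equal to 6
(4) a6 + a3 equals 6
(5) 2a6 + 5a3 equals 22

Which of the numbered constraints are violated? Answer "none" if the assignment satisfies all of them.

No — constraint 5 is not satisfied.

(1) a1 - a3 = 3 - 3 = 0  ✔
(2) a1 = 3 lies in [2, 7]  ✔
(3) a3 = 3, and 3 ≠ 6  ✔
(4) a6 + a3 = 3 + 3 = 6  ✔
(5) 2a6 + 5a3 = 2(3) + 5(3) = 21, not 22  ✘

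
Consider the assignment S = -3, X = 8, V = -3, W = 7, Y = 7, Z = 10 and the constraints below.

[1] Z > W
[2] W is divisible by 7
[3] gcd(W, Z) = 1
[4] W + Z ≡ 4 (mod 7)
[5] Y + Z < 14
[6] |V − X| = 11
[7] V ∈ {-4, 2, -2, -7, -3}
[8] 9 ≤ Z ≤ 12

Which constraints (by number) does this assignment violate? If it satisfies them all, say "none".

[1] Z = 10, W = 7; 10 > 7  yes
[2] 7 / 7 = 1, so 7 divides 7  yes
[3] gcd(7, 10) = 1  yes
[4] W + Z = 17; 17 mod 7 = 3, not 4  no
[5] Y + Z = 7 + 10 = 17; 17 ≥ 14, bound 14 not met  no
[6] |-3 − 8| = 11  yes
[7] V = -3 is in {-4, 2, -2, -7, -3}  yes
[8] Z = 10 lies in [9, 12]  yes

Violated: 4, 5.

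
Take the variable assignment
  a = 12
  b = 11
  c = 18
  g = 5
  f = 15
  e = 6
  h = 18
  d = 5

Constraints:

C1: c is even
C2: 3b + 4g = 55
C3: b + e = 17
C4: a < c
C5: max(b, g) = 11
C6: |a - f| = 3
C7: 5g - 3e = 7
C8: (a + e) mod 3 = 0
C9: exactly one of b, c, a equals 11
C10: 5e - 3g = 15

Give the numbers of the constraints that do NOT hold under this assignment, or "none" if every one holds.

Constraint 2 is violated.

C1: c = 18 is even — OK.
C2: 3b + 4g = 3(11) + 4(5) = 53, not 55 — violated.
C3: b + e = 11 + 6 = 17 — OK.
C4: a = 12, c = 18; 12 < 18 — OK.
C5: max(11, 5) = 11 — OK.
C6: |12 - 15| = 3 — OK.
C7: 5g - 3e = 5(5) - 3(6) = 7 — OK.
C8: a + e = 18; 18 mod 3 = 0 — OK.
C9: b=11, c=18, a=12; 1 of them equals 11 — OK.
C10: 5e - 3g = 5(6) - 3(5) = 15 — OK.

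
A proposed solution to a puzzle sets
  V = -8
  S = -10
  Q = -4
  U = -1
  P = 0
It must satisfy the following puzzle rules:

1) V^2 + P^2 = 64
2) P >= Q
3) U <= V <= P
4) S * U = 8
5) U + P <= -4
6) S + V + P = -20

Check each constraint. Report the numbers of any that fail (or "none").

Constraints 3, 4, 5, and 6 are violated.

1) V^2 + P^2 = (-8)^2 + 0^2 = 64 + 0 = 64 — OK.
2) P = 0, Q = -4; 0 ≥ -4 — OK.
3) values -1, -8, 0; U = -1 is not <= V = -8 — violated.
4) S * U = -10 * (-1) = 10, not 8 — violated.
5) U + P = -1 + 0 = -1; -1 > -4, bound -4 not met — violated.
6) S + V + P = -10 + (-8) + 0 = -18, not -20 — violated.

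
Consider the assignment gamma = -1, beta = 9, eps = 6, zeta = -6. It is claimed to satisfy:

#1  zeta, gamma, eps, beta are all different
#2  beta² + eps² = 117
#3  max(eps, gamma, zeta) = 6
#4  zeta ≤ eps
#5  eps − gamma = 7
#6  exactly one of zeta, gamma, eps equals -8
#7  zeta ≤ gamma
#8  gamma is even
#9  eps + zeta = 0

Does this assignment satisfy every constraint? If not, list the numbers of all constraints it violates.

#1 values -6, -1, 6, 9 are pairwise distinct  OK
#2 beta² + eps² = 9² + 6² = 81 + 36 = 117  OK
#3 max(6, -1, -6) = 6  OK
#4 zeta = -6, eps = 6; -6 ≤ 6  OK
#5 eps − gamma = 6 − (-1) = 7  OK
#6 zeta=-6, gamma=-1, eps=6; 0 of them equal -8, not exactly one  FAIL
#7 zeta = -6, gamma = -1; -6 ≤ -1  OK
#8 gamma = -1 is odd  FAIL
#9 eps + zeta = 6 + (-6) = 0  OK

The assignment fails constraints 6 and 8.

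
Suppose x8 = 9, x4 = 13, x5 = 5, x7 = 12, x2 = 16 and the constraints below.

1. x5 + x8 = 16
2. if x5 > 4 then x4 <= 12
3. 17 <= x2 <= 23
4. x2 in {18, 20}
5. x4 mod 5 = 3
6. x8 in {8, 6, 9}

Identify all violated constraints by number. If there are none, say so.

1. x5 + x8 = 5 + 9 = 14, not 16 — fails.
2. x5 = 5 > 4, so we need x4 ≤ 12; but x4 = 13 > 12 — fails.
3. x2 = 16 is outside [17, 23] — fails.
4. x2 = 16 is not in {18, 20} — fails.
5. 13 mod 5 = 3 — holds.
6. x8 = 9 is in {8, 6, 9} — holds.

No — constraints 1, 2, 3, and 4 are not satisfied.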